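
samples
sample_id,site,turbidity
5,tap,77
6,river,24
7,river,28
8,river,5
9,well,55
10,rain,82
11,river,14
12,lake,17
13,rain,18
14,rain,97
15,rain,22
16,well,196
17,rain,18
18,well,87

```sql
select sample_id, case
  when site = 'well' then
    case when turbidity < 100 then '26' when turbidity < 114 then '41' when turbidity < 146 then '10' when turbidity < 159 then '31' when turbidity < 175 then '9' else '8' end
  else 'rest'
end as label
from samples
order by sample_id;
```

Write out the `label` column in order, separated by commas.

rest, rest, rest, rest, 26, rest, rest, rest, rest, rest, rest, 8, rest, 26

sample_id=5: site='tap' → outer ELSE → rest
sample_id=6: site='river' → outer ELSE → rest
sample_id=7: site='river' → outer ELSE → rest
sample_id=8: site='river' → outer ELSE → rest
sample_id=9: site='well' → inner[turbidity < 100] → 26
sample_id=10: site='rain' → outer ELSE → rest
sample_id=11: site='river' → outer ELSE → rest
sample_id=12: site='lake' → outer ELSE → rest
sample_id=13: site='rain' → outer ELSE → rest
sample_id=14: site='rain' → outer ELSE → rest
sample_id=15: site='rain' → outer ELSE → rest
sample_id=16: site='well' → inner[ELSE] → 8
sample_id=17: site='rain' → outer ELSE → rest
sample_id=18: site='well' → inner[turbidity < 100] → 26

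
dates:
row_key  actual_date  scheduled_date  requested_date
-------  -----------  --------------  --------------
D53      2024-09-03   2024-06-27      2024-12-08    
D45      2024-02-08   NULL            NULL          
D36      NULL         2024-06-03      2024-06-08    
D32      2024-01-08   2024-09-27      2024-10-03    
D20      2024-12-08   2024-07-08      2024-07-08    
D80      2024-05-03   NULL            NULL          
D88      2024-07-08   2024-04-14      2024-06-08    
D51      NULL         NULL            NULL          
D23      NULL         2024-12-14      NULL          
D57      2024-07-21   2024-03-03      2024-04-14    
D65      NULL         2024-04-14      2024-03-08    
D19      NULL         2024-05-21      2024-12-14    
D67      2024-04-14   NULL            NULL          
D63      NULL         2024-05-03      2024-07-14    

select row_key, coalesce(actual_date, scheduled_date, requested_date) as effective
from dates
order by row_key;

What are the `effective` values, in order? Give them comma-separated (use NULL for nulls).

2024-05-21, 2024-12-08, 2024-12-14, 2024-01-08, 2024-06-03, 2024-02-08, NULL, 2024-09-03, 2024-07-21, 2024-05-03, 2024-04-14, 2024-04-14, 2024-05-03, 2024-07-08

row_key=D19: actual_date=NULL, scheduled_date=2024-05-21 → 2024-05-21
row_key=D20: actual_date=2024-12-08 → 2024-12-08
row_key=D23: actual_date=NULL, scheduled_date=2024-12-14 → 2024-12-14
row_key=D32: actual_date=2024-01-08 → 2024-01-08
row_key=D36: actual_date=NULL, scheduled_date=2024-06-03 → 2024-06-03
row_key=D45: actual_date=2024-02-08 → 2024-02-08
row_key=D51: actual_date=NULL, scheduled_date=NULL, requested_date=NULL (all NULL) → NULL
row_key=D53: actual_date=2024-09-03 → 2024-09-03
row_key=D57: actual_date=2024-07-21 → 2024-07-21
row_key=D63: actual_date=NULL, scheduled_date=2024-05-03 → 2024-05-03
row_key=D65: actual_date=NULL, scheduled_date=2024-04-14 → 2024-04-14
row_key=D67: actual_date=2024-04-14 → 2024-04-14
row_key=D80: actual_date=2024-05-03 → 2024-05-03
row_key=D88: actual_date=2024-07-08 → 2024-07-08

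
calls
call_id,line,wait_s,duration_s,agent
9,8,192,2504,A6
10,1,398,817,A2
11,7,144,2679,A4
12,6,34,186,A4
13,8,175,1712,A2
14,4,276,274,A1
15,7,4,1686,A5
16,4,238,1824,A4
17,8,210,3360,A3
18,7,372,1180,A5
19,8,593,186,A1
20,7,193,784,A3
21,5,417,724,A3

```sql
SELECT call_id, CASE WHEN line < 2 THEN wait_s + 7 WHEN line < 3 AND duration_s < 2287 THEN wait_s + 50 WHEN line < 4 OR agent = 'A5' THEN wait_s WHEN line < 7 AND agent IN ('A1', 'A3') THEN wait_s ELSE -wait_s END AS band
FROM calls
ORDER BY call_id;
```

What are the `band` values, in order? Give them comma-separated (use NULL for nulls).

-192, 405, -144, -34, -175, 276, 4, -238, -210, 372, -593, -193, 417

call_id=9: ELSE → -192
call_id=10: line < 2 → 405
call_id=11: ELSE → -144
call_id=12: ELSE → -34
call_id=13: ELSE → -175
call_id=14: line < 7 AND agent IN ('A1', 'A3') → 276
call_id=15: line < 4 OR agent = 'A5' → 4
call_id=16: ELSE → -238
call_id=17: ELSE → -210
call_id=18: line < 4 OR agent = 'A5' → 372
call_id=19: ELSE → -593
call_id=20: ELSE → -193
call_id=21: line < 7 AND agent IN ('A1', 'A3') → 417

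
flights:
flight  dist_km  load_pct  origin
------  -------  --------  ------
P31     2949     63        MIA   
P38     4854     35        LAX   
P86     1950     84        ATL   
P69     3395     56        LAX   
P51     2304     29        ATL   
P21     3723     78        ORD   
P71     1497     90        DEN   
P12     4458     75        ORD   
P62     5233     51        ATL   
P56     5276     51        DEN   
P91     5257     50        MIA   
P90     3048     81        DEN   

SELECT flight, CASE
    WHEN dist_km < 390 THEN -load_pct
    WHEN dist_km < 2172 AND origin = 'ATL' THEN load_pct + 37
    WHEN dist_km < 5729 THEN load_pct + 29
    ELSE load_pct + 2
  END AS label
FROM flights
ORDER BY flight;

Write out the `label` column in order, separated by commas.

flight=P12: dist_km < 5729 → 104
flight=P21: dist_km < 5729 → 107
flight=P31: dist_km < 5729 → 92
flight=P38: dist_km < 5729 → 64
flight=P51: dist_km < 5729 → 58
flight=P56: dist_km < 5729 → 80
flight=P62: dist_km < 5729 → 80
flight=P69: dist_km < 5729 → 85
flight=P71: dist_km < 5729 → 119
flight=P86: dist_km < 2172 AND origin = 'ATL' → 121
flight=P90: dist_km < 5729 → 110
flight=P91: dist_km < 5729 → 79

104, 107, 92, 64, 58, 80, 80, 85, 119, 121, 110, 79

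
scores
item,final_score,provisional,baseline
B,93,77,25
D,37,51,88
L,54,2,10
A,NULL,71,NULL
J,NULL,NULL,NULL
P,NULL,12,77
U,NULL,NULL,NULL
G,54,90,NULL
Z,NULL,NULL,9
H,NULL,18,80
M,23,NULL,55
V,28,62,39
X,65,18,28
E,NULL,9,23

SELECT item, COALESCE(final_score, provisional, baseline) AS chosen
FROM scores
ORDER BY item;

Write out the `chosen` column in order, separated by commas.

item=A: final_score=NULL, provisional=71 → 71
item=B: final_score=93 → 93
item=D: final_score=37 → 37
item=E: final_score=NULL, provisional=9 → 9
item=G: final_score=54 → 54
item=H: final_score=NULL, provisional=18 → 18
item=J: final_score=NULL, provisional=NULL, baseline=NULL (all NULL) → NULL
item=L: final_score=54 → 54
item=M: final_score=23 → 23
item=P: final_score=NULL, provisional=12 → 12
item=U: final_score=NULL, provisional=NULL, baseline=NULL (all NULL) → NULL
item=V: final_score=28 → 28
item=X: final_score=65 → 65
item=Z: final_score=NULL, provisional=NULL, baseline=9 → 9

71, 93, 37, 9, 54, 18, NULL, 54, 23, 12, NULL, 28, 65, 9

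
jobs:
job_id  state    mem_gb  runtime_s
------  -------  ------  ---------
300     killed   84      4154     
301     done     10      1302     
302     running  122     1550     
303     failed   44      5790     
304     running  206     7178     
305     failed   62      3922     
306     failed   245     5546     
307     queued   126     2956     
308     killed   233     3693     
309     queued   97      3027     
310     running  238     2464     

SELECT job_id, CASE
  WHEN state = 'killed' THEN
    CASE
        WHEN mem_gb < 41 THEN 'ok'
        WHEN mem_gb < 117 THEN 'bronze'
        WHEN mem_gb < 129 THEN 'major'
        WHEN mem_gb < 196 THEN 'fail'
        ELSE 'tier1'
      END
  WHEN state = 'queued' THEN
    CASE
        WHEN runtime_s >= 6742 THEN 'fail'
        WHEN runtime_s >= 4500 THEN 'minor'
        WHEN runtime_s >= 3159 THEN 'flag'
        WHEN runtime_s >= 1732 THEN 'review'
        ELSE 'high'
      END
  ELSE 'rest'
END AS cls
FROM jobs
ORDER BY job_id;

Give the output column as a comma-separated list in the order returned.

job_id=300: state='killed' → inner[mem_gb < 117] → bronze
job_id=301: state='done' → outer ELSE → rest
job_id=302: state='running' → outer ELSE → rest
job_id=303: state='failed' → outer ELSE → rest
job_id=304: state='running' → outer ELSE → rest
job_id=305: state='failed' → outer ELSE → rest
job_id=306: state='failed' → outer ELSE → rest
job_id=307: state='queued' → inner[runtime_s >= 1732] → review
job_id=308: state='killed' → inner[ELSE] → tier1
job_id=309: state='queued' → inner[runtime_s >= 1732] → review
job_id=310: state='running' → outer ELSE → rest

bronze, rest, rest, rest, rest, rest, rest, review, tier1, review, rest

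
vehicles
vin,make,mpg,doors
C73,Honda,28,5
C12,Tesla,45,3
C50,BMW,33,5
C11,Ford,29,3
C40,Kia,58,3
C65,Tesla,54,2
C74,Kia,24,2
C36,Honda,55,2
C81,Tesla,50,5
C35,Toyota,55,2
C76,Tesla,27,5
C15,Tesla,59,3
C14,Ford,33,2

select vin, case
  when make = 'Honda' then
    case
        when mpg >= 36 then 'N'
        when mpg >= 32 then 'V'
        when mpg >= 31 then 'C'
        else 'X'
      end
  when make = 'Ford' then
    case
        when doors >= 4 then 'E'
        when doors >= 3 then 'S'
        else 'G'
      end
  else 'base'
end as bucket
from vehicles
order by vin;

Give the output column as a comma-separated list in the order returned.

S, base, G, base, base, N, base, base, base, X, base, base, base

vin=C11: make='Ford' → inner[doors >= 3] → S
vin=C12: make='Tesla' → outer ELSE → base
vin=C14: make='Ford' → inner[ELSE] → G
vin=C15: make='Tesla' → outer ELSE → base
vin=C35: make='Toyota' → outer ELSE → base
vin=C36: make='Honda' → inner[mpg >= 36] → N
vin=C40: make='Kia' → outer ELSE → base
vin=C50: make='BMW' → outer ELSE → base
vin=C65: make='Tesla' → outer ELSE → base
vin=C73: make='Honda' → inner[ELSE] → X
vin=C74: make='Kia' → outer ELSE → base
vin=C76: make='Tesla' → outer ELSE → base
vin=C81: make='Tesla' → outer ELSE → base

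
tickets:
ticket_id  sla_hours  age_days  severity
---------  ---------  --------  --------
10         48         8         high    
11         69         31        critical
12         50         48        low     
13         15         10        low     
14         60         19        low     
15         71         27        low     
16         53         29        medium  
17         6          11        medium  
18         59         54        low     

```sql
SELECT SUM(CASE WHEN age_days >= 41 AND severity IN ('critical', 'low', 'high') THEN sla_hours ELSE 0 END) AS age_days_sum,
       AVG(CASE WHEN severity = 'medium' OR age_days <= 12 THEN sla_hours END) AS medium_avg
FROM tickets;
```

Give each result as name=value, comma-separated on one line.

[age_days_sum: age_days >= 41 AND severity IN ('critical', 'low', 'high')]
ticket_id=10: ✗
ticket_id=11: ✗
ticket_id=12: ✓ → 50
ticket_id=13: ✗
ticket_id=14: ✗
ticket_id=15: ✗
ticket_id=16: ✗
ticket_id=17: ✗
ticket_id=18: ✓ → 59
age_days_sum = 50 + 59 = 109
—
[medium_avg: severity = 'medium' OR age_days <= 12]
ticket_id=10: ✓ → 48
ticket_id=11: ✗
ticket_id=12: ✗
ticket_id=13: ✓ → 15
ticket_id=14: ✗
ticket_id=15: ✗
ticket_id=16: ✓ → 53
ticket_id=17: ✓ → 6
ticket_id=18: ✗
medium_avg = (48 + 15 + 53 + 6) / 4 = 30.5

age_days_sum=109, medium_avg=30.5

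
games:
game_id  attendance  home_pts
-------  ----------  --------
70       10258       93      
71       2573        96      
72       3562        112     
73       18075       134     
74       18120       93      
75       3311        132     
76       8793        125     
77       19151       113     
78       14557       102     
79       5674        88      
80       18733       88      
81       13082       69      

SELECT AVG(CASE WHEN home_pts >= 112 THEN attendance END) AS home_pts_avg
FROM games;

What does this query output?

10578.4

game_id=70: ✗
game_id=71: ✗
game_id=72: ✓ → 3562
game_id=73: ✓ → 18075
game_id=74: ✗
game_id=75: ✓ → 3311
game_id=76: ✓ → 8793
game_id=77: ✓ → 19151
game_id=78: ✗
game_id=79: ✗
game_id=80: ✗
game_id=81: ✗
home_pts_avg = (3562 + 18075 + 3311 + 8793 + 19151) / 5 = 10578.4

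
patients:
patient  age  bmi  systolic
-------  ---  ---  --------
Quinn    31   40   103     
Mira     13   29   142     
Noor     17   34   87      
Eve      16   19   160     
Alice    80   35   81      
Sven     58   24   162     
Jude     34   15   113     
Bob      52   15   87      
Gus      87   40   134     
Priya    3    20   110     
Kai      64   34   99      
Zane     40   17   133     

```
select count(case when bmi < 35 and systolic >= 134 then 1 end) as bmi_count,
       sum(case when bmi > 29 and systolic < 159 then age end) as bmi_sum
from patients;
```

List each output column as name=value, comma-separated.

bmi_count=3, bmi_sum=279

[bmi_count: bmi < 35 and systolic >= 134]
patient=Quinn: ✗
patient=Mira: ✓ → 1
patient=Noor: ✗
patient=Eve: ✓ → 1
patient=Alice: ✗
patient=Sven: ✓ → 1
patient=Jude: ✗
patient=Bob: ✗
patient=Gus: ✗
patient=Priya: ✗
patient=Kai: ✗
patient=Zane: ✗
bmi_count = COUNT(1, 1, 1) = 3
—
[bmi_sum: bmi > 29 and systolic < 159]
patient=Quinn: ✓ → 31
patient=Mira: ✗
patient=Noor: ✓ → 17
patient=Eve: ✗
patient=Alice: ✓ → 80
patient=Sven: ✗
patient=Jude: ✗
patient=Bob: ✗
patient=Gus: ✓ → 87
patient=Priya: ✗
patient=Kai: ✓ → 64
patient=Zane: ✗
bmi_sum = 31 + 17 + 80 + 87 + 64 = 279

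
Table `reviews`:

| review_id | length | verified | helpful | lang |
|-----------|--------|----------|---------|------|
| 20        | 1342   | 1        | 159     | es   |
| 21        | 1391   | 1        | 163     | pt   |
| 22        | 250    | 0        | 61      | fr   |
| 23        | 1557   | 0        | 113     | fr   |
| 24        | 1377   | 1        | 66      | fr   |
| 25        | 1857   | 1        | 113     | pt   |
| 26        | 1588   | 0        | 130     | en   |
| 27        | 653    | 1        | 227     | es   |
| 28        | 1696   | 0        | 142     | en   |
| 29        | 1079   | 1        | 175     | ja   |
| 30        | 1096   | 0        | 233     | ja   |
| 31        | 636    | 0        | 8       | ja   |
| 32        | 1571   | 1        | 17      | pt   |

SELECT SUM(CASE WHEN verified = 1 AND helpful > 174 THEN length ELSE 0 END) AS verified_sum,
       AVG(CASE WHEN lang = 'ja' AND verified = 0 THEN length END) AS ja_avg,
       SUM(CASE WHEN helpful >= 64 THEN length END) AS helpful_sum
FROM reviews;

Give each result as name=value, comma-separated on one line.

[verified_sum: verified = 1 AND helpful > 174]
review_id=20: ✗
review_id=21: ✗
review_id=22: ✗
review_id=23: ✗
review_id=24: ✗
review_id=25: ✗
review_id=26: ✗
review_id=27: ✓ → 653
review_id=28: ✗
review_id=29: ✓ → 1079
review_id=30: ✗
review_id=31: ✗
review_id=32: ✗
verified_sum = 653 + 1079 = 1732
—
[ja_avg: lang = 'ja' AND verified = 0]
review_id=20: ✗
review_id=21: ✗
review_id=22: ✗
review_id=23: ✗
review_id=24: ✗
review_id=25: ✗
review_id=26: ✗
review_id=27: ✗
review_id=28: ✗
review_id=29: ✗
review_id=30: ✓ → 1096
review_id=31: ✓ → 636
review_id=32: ✗
ja_avg = (1096 + 636) / 2 = 866
—
[helpful_sum: helpful >= 64]
review_id=20: ✓ → 1342
review_id=21: ✓ → 1391
review_id=22: ✗
review_id=23: ✓ → 1557
review_id=24: ✓ → 1377
review_id=25: ✓ → 1857
review_id=26: ✓ → 1588
review_id=27: ✓ → 653
review_id=28: ✓ → 1696
review_id=29: ✓ → 1079
review_id=30: ✓ → 1096
review_id=31: ✗
review_id=32: ✗
helpful_sum = 1342 + 1391 + 1557 + 1377 + 1857 + 1588 + 653 + 1696 + 1079 + 1096 = 13636

verified_sum=1732, ja_avg=866, helpful_sum=13636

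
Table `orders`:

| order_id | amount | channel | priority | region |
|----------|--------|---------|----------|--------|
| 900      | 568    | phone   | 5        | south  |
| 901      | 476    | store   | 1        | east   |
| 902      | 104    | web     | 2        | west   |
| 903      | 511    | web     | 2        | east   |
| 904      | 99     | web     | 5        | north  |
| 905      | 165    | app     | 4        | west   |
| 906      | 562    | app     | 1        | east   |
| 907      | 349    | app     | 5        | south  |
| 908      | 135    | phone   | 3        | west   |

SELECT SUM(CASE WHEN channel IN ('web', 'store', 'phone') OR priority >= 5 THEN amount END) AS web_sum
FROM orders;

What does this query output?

order_id=900: ✓ → 568
order_id=901: ✓ → 476
order_id=902: ✓ → 104
order_id=903: ✓ → 511
order_id=904: ✓ → 99
order_id=905: ✗
order_id=906: ✗
order_id=907: ✓ → 349
order_id=908: ✓ → 135
web_sum = 568 + 476 + 104 + 511 + 99 + 349 + 135 = 2242

2242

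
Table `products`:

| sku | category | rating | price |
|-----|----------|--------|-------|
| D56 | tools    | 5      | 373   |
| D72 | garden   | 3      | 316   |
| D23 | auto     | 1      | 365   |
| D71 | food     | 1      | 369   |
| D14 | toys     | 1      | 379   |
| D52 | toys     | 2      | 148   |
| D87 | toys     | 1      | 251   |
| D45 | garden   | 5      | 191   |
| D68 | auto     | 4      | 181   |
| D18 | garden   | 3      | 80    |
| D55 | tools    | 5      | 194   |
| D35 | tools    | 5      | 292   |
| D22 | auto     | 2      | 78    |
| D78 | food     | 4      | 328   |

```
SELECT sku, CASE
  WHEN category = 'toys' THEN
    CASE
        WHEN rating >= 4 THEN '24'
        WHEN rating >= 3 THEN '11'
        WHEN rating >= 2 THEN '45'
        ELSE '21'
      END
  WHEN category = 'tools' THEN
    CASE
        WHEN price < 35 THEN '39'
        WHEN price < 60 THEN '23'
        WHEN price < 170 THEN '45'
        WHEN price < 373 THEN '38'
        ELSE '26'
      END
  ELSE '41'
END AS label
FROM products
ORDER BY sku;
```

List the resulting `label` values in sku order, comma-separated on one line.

sku=D14: category='toys' → inner[ELSE] → 21
sku=D18: category='garden' → outer ELSE → 41
sku=D22: category='auto' → outer ELSE → 41
sku=D23: category='auto' → outer ELSE → 41
sku=D35: category='tools' → inner[price < 373] → 38
sku=D45: category='garden' → outer ELSE → 41
sku=D52: category='toys' → inner[rating >= 2] → 45
sku=D55: category='tools' → inner[price < 373] → 38
sku=D56: category='tools' → inner[ELSE] → 26
sku=D68: category='auto' → outer ELSE → 41
sku=D71: category='food' → outer ELSE → 41
sku=D72: category='garden' → outer ELSE → 41
sku=D78: category='food' → outer ELSE → 41
sku=D87: category='toys' → inner[ELSE] → 21

21, 41, 41, 41, 38, 41, 45, 38, 26, 41, 41, 41, 41, 21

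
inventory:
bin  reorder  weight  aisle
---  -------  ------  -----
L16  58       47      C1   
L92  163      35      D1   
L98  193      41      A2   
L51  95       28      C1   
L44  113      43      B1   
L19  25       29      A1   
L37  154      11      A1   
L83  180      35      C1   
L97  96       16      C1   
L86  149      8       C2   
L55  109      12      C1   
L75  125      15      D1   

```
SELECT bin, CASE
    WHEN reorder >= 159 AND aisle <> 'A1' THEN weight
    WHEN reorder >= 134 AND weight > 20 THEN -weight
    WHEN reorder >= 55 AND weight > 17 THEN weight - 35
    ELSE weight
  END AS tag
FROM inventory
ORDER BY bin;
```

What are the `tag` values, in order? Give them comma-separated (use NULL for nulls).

bin=L16: reorder >= 55 AND weight > 17 → 12
bin=L19: ELSE → 29
bin=L37: ELSE → 11
bin=L44: reorder >= 55 AND weight > 17 → 8
bin=L51: reorder >= 55 AND weight > 17 → -7
bin=L55: ELSE → 12
bin=L75: ELSE → 15
bin=L83: reorder >= 159 AND aisle <> 'A1' → 35
bin=L86: ELSE → 8
bin=L92: reorder >= 159 AND aisle <> 'A1' → 35
bin=L97: ELSE → 16
bin=L98: reorder >= 159 AND aisle <> 'A1' → 41

12, 29, 11, 8, -7, 12, 15, 35, 8, 35, 16, 41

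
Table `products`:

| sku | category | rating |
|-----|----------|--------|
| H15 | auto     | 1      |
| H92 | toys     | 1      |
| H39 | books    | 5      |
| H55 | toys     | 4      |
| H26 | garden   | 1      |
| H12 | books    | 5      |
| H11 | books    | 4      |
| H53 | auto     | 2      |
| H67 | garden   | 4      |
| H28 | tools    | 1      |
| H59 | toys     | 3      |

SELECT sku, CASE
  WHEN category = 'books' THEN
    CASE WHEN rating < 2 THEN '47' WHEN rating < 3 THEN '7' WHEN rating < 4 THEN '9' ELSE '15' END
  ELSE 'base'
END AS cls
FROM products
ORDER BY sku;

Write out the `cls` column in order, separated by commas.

sku=H11: category='books' → inner[ELSE] → 15
sku=H12: category='books' → inner[ELSE] → 15
sku=H15: category='auto' → outer ELSE → base
sku=H26: category='garden' → outer ELSE → base
sku=H28: category='tools' → outer ELSE → base
sku=H39: category='books' → inner[ELSE] → 15
sku=H53: category='auto' → outer ELSE → base
sku=H55: category='toys' → outer ELSE → base
sku=H59: category='toys' → outer ELSE → base
sku=H67: category='garden' → outer ELSE → base
sku=H92: category='toys' → outer ELSE → base

15, 15, base, base, base, 15, base, base, base, base, base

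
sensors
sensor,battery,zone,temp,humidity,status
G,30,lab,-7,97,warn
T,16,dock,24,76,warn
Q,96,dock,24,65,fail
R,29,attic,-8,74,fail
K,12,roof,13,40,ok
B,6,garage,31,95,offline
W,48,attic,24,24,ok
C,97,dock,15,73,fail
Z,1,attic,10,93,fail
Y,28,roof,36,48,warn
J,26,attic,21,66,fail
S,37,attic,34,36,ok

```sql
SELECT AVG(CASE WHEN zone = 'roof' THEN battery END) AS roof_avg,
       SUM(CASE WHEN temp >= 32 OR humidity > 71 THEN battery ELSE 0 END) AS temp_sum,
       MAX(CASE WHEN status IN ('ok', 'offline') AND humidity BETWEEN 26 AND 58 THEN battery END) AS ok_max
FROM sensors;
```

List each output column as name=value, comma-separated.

roof_avg=20, temp_sum=244, ok_max=37

[roof_avg: zone = 'roof']
sensor=G: ✗
sensor=T: ✗
sensor=Q: ✗
sensor=R: ✗
sensor=K: ✓ → 12
sensor=B: ✗
sensor=W: ✗
sensor=C: ✗
sensor=Z: ✗
sensor=Y: ✓ → 28
sensor=J: ✗
sensor=S: ✗
roof_avg = (12 + 28) / 2 = 20
—
[temp_sum: temp >= 32 OR humidity > 71]
sensor=G: ✓ → 30
sensor=T: ✓ → 16
sensor=Q: ✗
sensor=R: ✓ → 29
sensor=K: ✗
sensor=B: ✓ → 6
sensor=W: ✗
sensor=C: ✓ → 97
sensor=Z: ✓ → 1
sensor=Y: ✓ → 28
sensor=J: ✗
sensor=S: ✓ → 37
temp_sum = 30 + 16 + 29 + 6 + 97 + 1 + 28 + 37 = 244
—
[ok_max: status IN ('ok', 'offline') AND humidity BETWEEN 26 AND 58]
sensor=G: ✗
sensor=T: ✗
sensor=Q: ✗
sensor=R: ✗
sensor=K: ✓ → 12
sensor=B: ✗
sensor=W: ✗
sensor=C: ✗
sensor=Z: ✗
sensor=Y: ✗
sensor=J: ✗
sensor=S: ✓ → 37
ok_max = MAX(12, 37) = 37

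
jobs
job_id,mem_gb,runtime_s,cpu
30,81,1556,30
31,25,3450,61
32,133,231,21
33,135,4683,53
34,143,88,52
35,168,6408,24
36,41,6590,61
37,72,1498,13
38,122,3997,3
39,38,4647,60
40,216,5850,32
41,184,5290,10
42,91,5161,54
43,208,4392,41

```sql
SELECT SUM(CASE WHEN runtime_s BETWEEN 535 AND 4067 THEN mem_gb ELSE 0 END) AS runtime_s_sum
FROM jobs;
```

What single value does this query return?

job_id=30: ✓ → 81
job_id=31: ✓ → 25
job_id=32: ✗
job_id=33: ✗
job_id=34: ✗
job_id=35: ✗
job_id=36: ✗
job_id=37: ✓ → 72
job_id=38: ✓ → 122
job_id=39: ✗
job_id=40: ✗
job_id=41: ✗
job_id=42: ✗
job_id=43: ✗
runtime_s_sum = 81 + 25 + 72 + 122 = 300

300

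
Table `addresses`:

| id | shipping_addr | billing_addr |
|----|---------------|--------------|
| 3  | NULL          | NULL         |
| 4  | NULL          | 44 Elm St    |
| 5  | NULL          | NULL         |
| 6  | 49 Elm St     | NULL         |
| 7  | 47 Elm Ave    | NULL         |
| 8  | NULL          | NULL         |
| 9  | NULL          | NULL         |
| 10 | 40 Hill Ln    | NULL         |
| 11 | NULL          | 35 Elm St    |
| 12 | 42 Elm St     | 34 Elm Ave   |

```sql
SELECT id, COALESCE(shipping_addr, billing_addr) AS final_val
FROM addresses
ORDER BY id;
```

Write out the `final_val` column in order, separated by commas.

id=3: shipping_addr=NULL, billing_addr=NULL (all NULL) → NULL
id=4: shipping_addr=NULL, billing_addr=44 Elm St → 44 Elm St
id=5: shipping_addr=NULL, billing_addr=NULL (all NULL) → NULL
id=6: shipping_addr=49 Elm St → 49 Elm St
id=7: shipping_addr=47 Elm Ave → 47 Elm Ave
id=8: shipping_addr=NULL, billing_addr=NULL (all NULL) → NULL
id=9: shipping_addr=NULL, billing_addr=NULL (all NULL) → NULL
id=10: shipping_addr=40 Hill Ln → 40 Hill Ln
id=11: shipping_addr=NULL, billing_addr=35 Elm St → 35 Elm St
id=12: shipping_addr=42 Elm St → 42 Elm St

NULL, 44 Elm St, NULL, 49 Elm St, 47 Elm Ave, NULL, NULL, 40 Hill Ln, 35 Elm St, 42 Elm St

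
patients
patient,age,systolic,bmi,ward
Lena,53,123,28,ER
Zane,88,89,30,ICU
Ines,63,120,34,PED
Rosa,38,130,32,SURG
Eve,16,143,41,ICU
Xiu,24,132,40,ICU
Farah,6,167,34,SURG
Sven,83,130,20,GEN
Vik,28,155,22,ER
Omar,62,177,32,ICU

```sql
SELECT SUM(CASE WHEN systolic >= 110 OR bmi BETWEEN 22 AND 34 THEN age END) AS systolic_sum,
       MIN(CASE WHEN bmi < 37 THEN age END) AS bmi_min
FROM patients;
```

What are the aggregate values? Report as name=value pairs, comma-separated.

[systolic_sum: systolic >= 110 OR bmi BETWEEN 22 AND 34]
patient=Lena: ✓ → 53
patient=Zane: ✓ → 88
patient=Ines: ✓ → 63
patient=Rosa: ✓ → 38
patient=Eve: ✓ → 16
patient=Xiu: ✓ → 24
patient=Farah: ✓ → 6
patient=Sven: ✓ → 83
patient=Vik: ✓ → 28
patient=Omar: ✓ → 62
systolic_sum = 53 + 88 + 63 + 38 + 16 + 24 + 6 + 83 + 28 + 62 = 461
—
[bmi_min: bmi < 37]
patient=Lena: ✓ → 53
patient=Zane: ✓ → 88
patient=Ines: ✓ → 63
patient=Rosa: ✓ → 38
patient=Eve: ✗
patient=Xiu: ✗
patient=Farah: ✓ → 6
patient=Sven: ✓ → 83
patient=Vik: ✓ → 28
patient=Omar: ✓ → 62
bmi_min = MIN(53, 88, 63, 38, 6, 83, 28, 62) = 6

systolic_sum=461, bmi_min=6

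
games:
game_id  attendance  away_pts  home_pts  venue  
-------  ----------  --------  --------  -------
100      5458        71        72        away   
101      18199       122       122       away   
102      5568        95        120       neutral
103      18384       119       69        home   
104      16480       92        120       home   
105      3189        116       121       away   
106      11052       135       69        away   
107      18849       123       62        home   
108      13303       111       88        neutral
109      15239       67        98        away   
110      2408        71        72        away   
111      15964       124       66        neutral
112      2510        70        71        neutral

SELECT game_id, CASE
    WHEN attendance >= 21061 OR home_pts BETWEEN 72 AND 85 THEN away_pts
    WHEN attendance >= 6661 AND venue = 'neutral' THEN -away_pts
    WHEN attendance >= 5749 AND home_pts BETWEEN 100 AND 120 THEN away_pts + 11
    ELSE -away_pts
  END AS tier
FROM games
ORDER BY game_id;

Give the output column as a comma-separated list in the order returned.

71, -122, -95, -119, 103, -116, -135, -123, -111, -67, 71, -124, -70

game_id=100: attendance >= 21061 OR home_pts BETWEEN 72 AND 85 → 71
game_id=101: ELSE → -122
game_id=102: ELSE → -95
game_id=103: ELSE → -119
game_id=104: attendance >= 5749 AND home_pts BETWEEN 100 AND 120 → 103
game_id=105: ELSE → -116
game_id=106: ELSE → -135
game_id=107: ELSE → -123
game_id=108: attendance >= 6661 AND venue = 'neutral' → -111
game_id=109: ELSE → -67
game_id=110: attendance >= 21061 OR home_pts BETWEEN 72 AND 85 → 71
game_id=111: attendance >= 6661 AND venue = 'neutral' → -124
game_id=112: ELSE → -70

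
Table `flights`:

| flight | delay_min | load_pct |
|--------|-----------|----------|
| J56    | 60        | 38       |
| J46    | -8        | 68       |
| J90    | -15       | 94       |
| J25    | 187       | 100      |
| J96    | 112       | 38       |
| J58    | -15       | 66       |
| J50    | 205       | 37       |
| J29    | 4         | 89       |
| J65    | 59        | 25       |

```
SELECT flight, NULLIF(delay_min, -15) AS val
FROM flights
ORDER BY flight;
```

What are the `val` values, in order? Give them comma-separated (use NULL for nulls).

flight=J25: delay_min=187 vs -15: differ → 187
flight=J29: delay_min=4 vs -15: differ → 4
flight=J46: delay_min=-8 vs -15: differ → -8
flight=J50: delay_min=205 vs -15: differ → 205
flight=J56: delay_min=60 vs -15: differ → 60
flight=J58: delay_min=-15 vs -15: equal → NULL
flight=J65: delay_min=59 vs -15: differ → 59
flight=J90: delay_min=-15 vs -15: equal → NULL
flight=J96: delay_min=112 vs -15: differ → 112

187, 4, -8, 205, 60, NULL, 59, NULL, 112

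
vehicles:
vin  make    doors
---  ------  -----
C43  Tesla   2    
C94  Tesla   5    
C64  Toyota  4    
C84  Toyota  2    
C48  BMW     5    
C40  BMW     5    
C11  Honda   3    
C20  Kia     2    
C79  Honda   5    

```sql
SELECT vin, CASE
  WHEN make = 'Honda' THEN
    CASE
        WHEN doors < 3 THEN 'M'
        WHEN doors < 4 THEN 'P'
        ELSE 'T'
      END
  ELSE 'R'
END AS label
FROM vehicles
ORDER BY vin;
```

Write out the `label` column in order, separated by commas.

P, R, R, R, R, R, T, R, R

vin=C11: make='Honda' → inner[doors < 4] → P
vin=C20: make='Kia' → outer ELSE → R
vin=C40: make='BMW' → outer ELSE → R
vin=C43: make='Tesla' → outer ELSE → R
vin=C48: make='BMW' → outer ELSE → R
vin=C64: make='Toyota' → outer ELSE → R
vin=C79: make='Honda' → inner[ELSE] → T
vin=C84: make='Toyota' → outer ELSE → R
vin=C94: make='Tesla' → outer ELSE → R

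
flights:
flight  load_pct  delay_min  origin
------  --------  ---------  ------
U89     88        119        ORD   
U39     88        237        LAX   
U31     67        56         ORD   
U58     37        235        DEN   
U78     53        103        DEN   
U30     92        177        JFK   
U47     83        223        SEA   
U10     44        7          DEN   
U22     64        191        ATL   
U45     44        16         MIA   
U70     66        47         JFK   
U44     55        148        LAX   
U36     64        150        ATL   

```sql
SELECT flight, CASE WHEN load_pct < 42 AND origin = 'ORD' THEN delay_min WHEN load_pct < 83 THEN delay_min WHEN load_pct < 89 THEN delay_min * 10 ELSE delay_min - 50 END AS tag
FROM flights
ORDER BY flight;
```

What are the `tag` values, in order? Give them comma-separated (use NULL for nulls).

flight=U10: load_pct < 83 → 7
flight=U22: load_pct < 83 → 191
flight=U30: ELSE → 127
flight=U31: load_pct < 83 → 56
flight=U36: load_pct < 83 → 150
flight=U39: load_pct < 89 → 2370
flight=U44: load_pct < 83 → 148
flight=U45: load_pct < 83 → 16
flight=U47: load_pct < 89 → 2230
flight=U58: load_pct < 83 → 235
flight=U70: load_pct < 83 → 47
flight=U78: load_pct < 83 → 103
flight=U89: load_pct < 89 → 1190

7, 191, 127, 56, 150, 2370, 148, 16, 2230, 235, 47, 103, 1190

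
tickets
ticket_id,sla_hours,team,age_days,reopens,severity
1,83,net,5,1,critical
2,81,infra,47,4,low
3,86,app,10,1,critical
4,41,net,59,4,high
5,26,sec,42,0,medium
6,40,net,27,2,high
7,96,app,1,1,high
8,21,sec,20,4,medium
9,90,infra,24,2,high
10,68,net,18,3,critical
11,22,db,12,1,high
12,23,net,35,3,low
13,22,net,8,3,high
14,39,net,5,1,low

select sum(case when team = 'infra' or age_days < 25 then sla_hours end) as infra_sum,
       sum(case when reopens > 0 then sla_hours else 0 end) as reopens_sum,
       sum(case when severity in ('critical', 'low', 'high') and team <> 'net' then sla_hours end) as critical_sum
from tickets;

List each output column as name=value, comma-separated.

infra_sum=608, reopens_sum=712, critical_sum=375

[infra_sum: team = 'infra' or age_days < 25]
ticket_id=1: ✓ → 83
ticket_id=2: ✓ → 81
ticket_id=3: ✓ → 86
ticket_id=4: ✗
ticket_id=5: ✗
ticket_id=6: ✗
ticket_id=7: ✓ → 96
ticket_id=8: ✓ → 21
ticket_id=9: ✓ → 90
ticket_id=10: ✓ → 68
ticket_id=11: ✓ → 22
ticket_id=12: ✗
ticket_id=13: ✓ → 22
ticket_id=14: ✓ → 39
infra_sum = 83 + 81 + 86 + 96 + 21 + 90 + 68 + 22 + 22 + 39 = 608
—
[reopens_sum: reopens > 0]
ticket_id=1: ✓ → 83
ticket_id=2: ✓ → 81
ticket_id=3: ✓ → 86
ticket_id=4: ✓ → 41
ticket_id=5: ✗
ticket_id=6: ✓ → 40
ticket_id=7: ✓ → 96
ticket_id=8: ✓ → 21
ticket_id=9: ✓ → 90
ticket_id=10: ✓ → 68
ticket_id=11: ✓ → 22
ticket_id=12: ✓ → 23
ticket_id=13: ✓ → 22
ticket_id=14: ✓ → 39
reopens_sum = 83 + 81 + 86 + 41 + 40 + 96 + 21 + 90 + 68 + 22 + 23 + 22 + 39 = 712
—
[critical_sum: severity in ('critical', 'low', 'high') and team <> 'net']
ticket_id=1: ✗
ticket_id=2: ✓ → 81
ticket_id=3: ✓ → 86
ticket_id=4: ✗
ticket_id=5: ✗
ticket_id=6: ✗
ticket_id=7: ✓ → 96
ticket_id=8: ✗
ticket_id=9: ✓ → 90
ticket_id=10: ✗
ticket_id=11: ✓ → 22
ticket_id=12: ✗
ticket_id=13: ✗
ticket_id=14: ✗
critical_sum = 81 + 86 + 96 + 90 + 22 = 375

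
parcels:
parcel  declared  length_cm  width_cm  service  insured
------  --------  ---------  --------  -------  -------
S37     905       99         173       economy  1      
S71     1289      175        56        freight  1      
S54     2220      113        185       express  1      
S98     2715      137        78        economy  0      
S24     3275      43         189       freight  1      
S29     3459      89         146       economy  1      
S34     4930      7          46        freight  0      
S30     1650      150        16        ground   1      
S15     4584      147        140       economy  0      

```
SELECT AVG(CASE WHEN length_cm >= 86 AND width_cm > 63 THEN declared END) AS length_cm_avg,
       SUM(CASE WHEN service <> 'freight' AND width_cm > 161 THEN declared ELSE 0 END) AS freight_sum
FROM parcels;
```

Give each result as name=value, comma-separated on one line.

[length_cm_avg: length_cm >= 86 AND width_cm > 63]
parcel=S37: ✓ → 905
parcel=S71: ✗
parcel=S54: ✓ → 2220
parcel=S98: ✓ → 2715
parcel=S24: ✗
parcel=S29: ✓ → 3459
parcel=S34: ✗
parcel=S30: ✗
parcel=S15: ✓ → 4584
length_cm_avg = (905 + 2220 + 2715 + 3459 + 4584) / 5 = 2776.6
—
[freight_sum: service <> 'freight' AND width_cm > 161]
parcel=S37: ✓ → 905
parcel=S71: ✗
parcel=S54: ✓ → 2220
parcel=S98: ✗
parcel=S24: ✗
parcel=S29: ✗
parcel=S34: ✗
parcel=S30: ✗
parcel=S15: ✗
freight_sum = 905 + 2220 = 3125

length_cm_avg=2776.6, freight_sum=3125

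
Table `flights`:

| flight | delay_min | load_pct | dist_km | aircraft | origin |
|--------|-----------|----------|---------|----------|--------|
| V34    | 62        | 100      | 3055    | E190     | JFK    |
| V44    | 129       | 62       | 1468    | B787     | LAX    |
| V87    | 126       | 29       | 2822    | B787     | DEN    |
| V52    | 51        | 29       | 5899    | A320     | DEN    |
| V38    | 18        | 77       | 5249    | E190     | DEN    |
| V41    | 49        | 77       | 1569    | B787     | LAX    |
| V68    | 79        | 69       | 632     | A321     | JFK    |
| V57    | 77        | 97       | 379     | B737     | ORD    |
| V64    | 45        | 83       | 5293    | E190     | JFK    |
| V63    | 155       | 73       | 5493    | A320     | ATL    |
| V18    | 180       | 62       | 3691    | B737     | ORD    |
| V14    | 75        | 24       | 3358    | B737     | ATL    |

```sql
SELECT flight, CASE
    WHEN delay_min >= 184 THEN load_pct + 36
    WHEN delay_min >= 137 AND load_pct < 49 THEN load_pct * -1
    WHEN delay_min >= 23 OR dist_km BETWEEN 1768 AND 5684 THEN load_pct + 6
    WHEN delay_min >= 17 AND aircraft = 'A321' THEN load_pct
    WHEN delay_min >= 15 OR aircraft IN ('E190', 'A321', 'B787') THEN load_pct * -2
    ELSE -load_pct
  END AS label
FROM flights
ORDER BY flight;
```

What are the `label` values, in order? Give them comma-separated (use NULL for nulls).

flight=V14: delay_min >= 23 OR dist_km BETWEEN 1768 AND 5684 → 30
flight=V18: delay_min >= 23 OR dist_km BETWEEN 1768 AND 5684 → 68
flight=V34: delay_min >= 23 OR dist_km BETWEEN 1768 AND 5684 → 106
flight=V38: delay_min >= 23 OR dist_km BETWEEN 1768 AND 5684 → 83
flight=V41: delay_min >= 23 OR dist_km BETWEEN 1768 AND 5684 → 83
flight=V44: delay_min >= 23 OR dist_km BETWEEN 1768 AND 5684 → 68
flight=V52: delay_min >= 23 OR dist_km BETWEEN 1768 AND 5684 → 35
flight=V57: delay_min >= 23 OR dist_km BETWEEN 1768 AND 5684 → 103
flight=V63: delay_min >= 23 OR dist_km BETWEEN 1768 AND 5684 → 79
flight=V64: delay_min >= 23 OR dist_km BETWEEN 1768 AND 5684 → 89
flight=V68: delay_min >= 23 OR dist_km BETWEEN 1768 AND 5684 → 75
flight=V87: delay_min >= 23 OR dist_km BETWEEN 1768 AND 5684 → 35

30, 68, 106, 83, 83, 68, 35, 103, 79, 89, 75, 35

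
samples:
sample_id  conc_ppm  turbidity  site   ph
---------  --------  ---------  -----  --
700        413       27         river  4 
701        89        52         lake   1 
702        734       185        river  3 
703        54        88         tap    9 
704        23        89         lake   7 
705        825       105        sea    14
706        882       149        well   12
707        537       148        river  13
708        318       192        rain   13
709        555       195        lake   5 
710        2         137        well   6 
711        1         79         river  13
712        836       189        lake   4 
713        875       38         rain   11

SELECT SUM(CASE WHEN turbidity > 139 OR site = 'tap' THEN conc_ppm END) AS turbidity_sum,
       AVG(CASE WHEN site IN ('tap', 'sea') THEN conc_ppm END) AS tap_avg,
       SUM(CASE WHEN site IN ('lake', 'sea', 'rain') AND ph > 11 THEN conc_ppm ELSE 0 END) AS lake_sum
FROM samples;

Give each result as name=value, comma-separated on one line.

[turbidity_sum: turbidity > 139 OR site = 'tap']
sample_id=700: ✗
sample_id=701: ✗
sample_id=702: ✓ → 734
sample_id=703: ✓ → 54
sample_id=704: ✗
sample_id=705: ✗
sample_id=706: ✓ → 882
sample_id=707: ✓ → 537
sample_id=708: ✓ → 318
sample_id=709: ✓ → 555
sample_id=710: ✗
sample_id=711: ✗
sample_id=712: ✓ → 836
sample_id=713: ✗
turbidity_sum = 734 + 54 + 882 + 537 + 318 + 555 + 836 = 3916
—
[tap_avg: site IN ('tap', 'sea')]
sample_id=700: ✗
sample_id=701: ✗
sample_id=702: ✗
sample_id=703: ✓ → 54
sample_id=704: ✗
sample_id=705: ✓ → 825
sample_id=706: ✗
sample_id=707: ✗
sample_id=708: ✗
sample_id=709: ✗
sample_id=710: ✗
sample_id=711: ✗
sample_id=712: ✗
sample_id=713: ✗
tap_avg = (54 + 825) / 2 = 439.5
—
[lake_sum: site IN ('lake', 'sea', 'rain') AND ph > 11]
sample_id=700: ✗
sample_id=701: ✗
sample_id=702: ✗
sample_id=703: ✗
sample_id=704: ✗
sample_id=705: ✓ → 825
sample_id=706: ✗
sample_id=707: ✗
sample_id=708: ✓ → 318
sample_id=709: ✗
sample_id=710: ✗
sample_id=711: ✗
sample_id=712: ✗
sample_id=713: ✗
lake_sum = 825 + 318 = 1143

turbidity_sum=3916, tap_avg=439.5, lake_sum=1143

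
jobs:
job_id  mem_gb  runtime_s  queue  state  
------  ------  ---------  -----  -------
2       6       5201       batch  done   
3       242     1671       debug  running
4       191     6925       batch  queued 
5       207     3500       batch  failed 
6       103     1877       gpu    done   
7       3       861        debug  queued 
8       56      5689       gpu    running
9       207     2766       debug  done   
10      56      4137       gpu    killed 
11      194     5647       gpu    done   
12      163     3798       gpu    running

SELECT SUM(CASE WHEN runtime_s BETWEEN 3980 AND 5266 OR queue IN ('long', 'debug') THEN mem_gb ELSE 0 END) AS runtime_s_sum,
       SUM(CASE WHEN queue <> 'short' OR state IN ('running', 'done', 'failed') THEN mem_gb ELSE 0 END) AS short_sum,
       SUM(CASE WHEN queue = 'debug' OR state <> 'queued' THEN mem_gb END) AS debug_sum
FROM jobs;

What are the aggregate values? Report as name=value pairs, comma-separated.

[runtime_s_sum: runtime_s BETWEEN 3980 AND 5266 OR queue IN ('long', 'debug')]
job_id=2: ✓ → 6
job_id=3: ✓ → 242
job_id=4: ✗
job_id=5: ✗
job_id=6: ✗
job_id=7: ✓ → 3
job_id=8: ✗
job_id=9: ✓ → 207
job_id=10: ✓ → 56
job_id=11: ✗
job_id=12: ✗
runtime_s_sum = 6 + 242 + 3 + 207 + 56 = 514
—
[short_sum: queue <> 'short' OR state IN ('running', 'done', 'failed')]
job_id=2: ✓ → 6
job_id=3: ✓ → 242
job_id=4: ✓ → 191
job_id=5: ✓ → 207
job_id=6: ✓ → 103
job_id=7: ✓ → 3
job_id=8: ✓ → 56
job_id=9: ✓ → 207
job_id=10: ✓ → 56
job_id=11: ✓ → 194
job_id=12: ✓ → 163
short_sum = 6 + 242 + 191 + 207 + 103 + 3 + 56 + 207 + 56 + 194 + 163 = 1428
—
[debug_sum: queue = 'debug' OR state <> 'queued']
job_id=2: ✓ → 6
job_id=3: ✓ → 242
job_id=4: ✗
job_id=5: ✓ → 207
job_id=6: ✓ → 103
job_id=7: ✓ → 3
job_id=8: ✓ → 56
job_id=9: ✓ → 207
job_id=10: ✓ → 56
job_id=11: ✓ → 194
job_id=12: ✓ → 163
debug_sum = 6 + 242 + 207 + 103 + 3 + 56 + 207 + 56 + 194 + 163 = 1237

runtime_s_sum=514, short_sum=1428, debug_sum=1237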